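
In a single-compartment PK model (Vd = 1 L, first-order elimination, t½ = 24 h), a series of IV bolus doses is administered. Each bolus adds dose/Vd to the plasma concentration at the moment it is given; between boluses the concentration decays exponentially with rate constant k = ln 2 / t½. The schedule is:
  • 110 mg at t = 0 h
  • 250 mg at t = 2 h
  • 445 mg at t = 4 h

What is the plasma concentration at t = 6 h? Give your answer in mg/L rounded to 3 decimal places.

735.247 mg/L

k = ln 2 / 24 = 0.02888 per h
Dose 1 (110 mg at t=0 h): 110·exp(−0.02888·6) = 92.499 mg/L
Dose 2 (250 mg at t=2 h): 250·exp(−0.02888·4) = 222.725 mg/L
Dose 3 (445 mg at t=4 h): 445·exp(−0.02888·2) = 420.024 mg/L
C(6) = 92.499 + 222.725 + 420.024 = 735.247 mg/L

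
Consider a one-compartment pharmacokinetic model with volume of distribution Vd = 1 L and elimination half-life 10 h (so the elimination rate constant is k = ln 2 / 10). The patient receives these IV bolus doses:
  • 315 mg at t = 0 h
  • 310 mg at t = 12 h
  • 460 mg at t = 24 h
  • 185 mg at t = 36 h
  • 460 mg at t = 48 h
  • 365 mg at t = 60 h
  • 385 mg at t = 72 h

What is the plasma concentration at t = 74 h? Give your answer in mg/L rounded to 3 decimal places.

k = ln 2 / 10 = 0.06931 per h
Dose 1 (315 mg at t=0 h): 315·exp(−0.06931·74) = 1.865 mg/L
Dose 2 (310 mg at t=12 h): 310·exp(−0.06931·62) = 4.217 mg/L
Dose 3 (460 mg at t=24 h): 460·exp(−0.06931·50) = 14.375 mg/L
Dose 4 (185 mg at t=36 h): 185·exp(−0.06931·38) = 13.282 mg/L
Dose 5 (460 mg at t=48 h): 460·exp(−0.06931·26) = 75.872 mg/L
Dose 6 (365 mg at t=60 h): 365·exp(−0.06931·14) = 138.309 mg/L
Dose 7 (385 mg at t=72 h): 385·exp(−0.06931·2) = 335.162 mg/L
C(74) = 1.865 + 4.217 + 14.375 + 13.282 + 75.872 + 138.309 + 335.162 = 583.081 mg/L

583.081 mg/L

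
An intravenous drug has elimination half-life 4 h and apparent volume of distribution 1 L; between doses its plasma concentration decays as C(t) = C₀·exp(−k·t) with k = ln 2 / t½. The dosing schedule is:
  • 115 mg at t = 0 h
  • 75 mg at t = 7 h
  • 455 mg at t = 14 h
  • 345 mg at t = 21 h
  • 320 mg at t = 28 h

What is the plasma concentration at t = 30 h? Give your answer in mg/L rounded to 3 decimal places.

k = ln 2 / 4 = 0.17329 per h
Dose 1 (115 mg at t=0 h): 115·exp(−0.17329·30) = 0.635 mg/L
Dose 2 (75 mg at t=7 h): 75·exp(−0.17329·23) = 1.394 mg/L
Dose 3 (455 mg at t=14 h): 455·exp(−0.17329·16) = 28.438 mg/L
Dose 4 (345 mg at t=21 h): 345·exp(−0.17329·9) = 72.527 mg/L
Dose 5 (320 mg at t=28 h): 320·exp(−0.17329·2) = 226.274 mg/L
C(30) = 0.635 + 1.394 + 28.438 + 72.527 + 226.274 = 329.268 mg/L

329.268 mg/L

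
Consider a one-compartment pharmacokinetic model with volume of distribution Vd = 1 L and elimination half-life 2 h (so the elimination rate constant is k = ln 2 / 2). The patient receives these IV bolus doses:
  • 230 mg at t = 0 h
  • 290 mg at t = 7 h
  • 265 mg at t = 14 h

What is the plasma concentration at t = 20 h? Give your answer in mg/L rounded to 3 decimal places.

k = ln 2 / 2 = 0.34657 per h
Dose 1 (230 mg at t=0 h): 230·exp(−0.34657·20) = 0.225 mg/L
Dose 2 (290 mg at t=7 h): 290·exp(−0.34657·13) = 3.204 mg/L
Dose 3 (265 mg at t=14 h): 265·exp(−0.34657·6) = 33.125 mg/L
C(20) = 0.225 + 3.204 + 33.125 = 36.554 mg/L

36.554 mg/L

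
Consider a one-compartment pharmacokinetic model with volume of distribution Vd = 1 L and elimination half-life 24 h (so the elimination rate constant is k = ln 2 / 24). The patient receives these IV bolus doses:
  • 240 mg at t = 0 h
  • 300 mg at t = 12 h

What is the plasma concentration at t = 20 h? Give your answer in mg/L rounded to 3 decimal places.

k = ln 2 / 24 = 0.02888 per h
Dose 1 (240 mg at t=0 h): 240·exp(−0.02888·20) = 134.695 mg/L
Dose 2 (300 mg at t=12 h): 300·exp(−0.02888·8) = 238.110 mg/L
C(20) = 134.695 + 238.110 = 372.806 mg/L

372.806 mg/L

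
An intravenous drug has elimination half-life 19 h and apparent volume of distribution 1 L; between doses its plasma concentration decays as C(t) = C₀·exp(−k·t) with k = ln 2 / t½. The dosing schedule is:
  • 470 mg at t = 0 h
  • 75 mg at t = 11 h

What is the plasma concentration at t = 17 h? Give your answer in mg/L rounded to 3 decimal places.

k = ln 2 / 19 = 0.03648 per h
Dose 1 (470 mg at t=0 h): 470·exp(−0.03648·17) = 252.787 mg/L
Dose 2 (75 mg at t=11 h): 75·exp(−0.03648·6) = 60.256 mg/L
C(17) = 252.787 + 60.256 = 313.043 mg/L

313.043 mg/L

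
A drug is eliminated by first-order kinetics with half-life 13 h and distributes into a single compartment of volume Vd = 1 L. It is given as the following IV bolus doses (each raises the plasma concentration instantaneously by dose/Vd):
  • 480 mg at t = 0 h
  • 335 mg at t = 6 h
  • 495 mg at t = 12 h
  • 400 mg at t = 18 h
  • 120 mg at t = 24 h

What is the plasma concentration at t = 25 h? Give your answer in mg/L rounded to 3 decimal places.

884.884 mg/L

k = ln 2 / 13 = 0.05332 per h
Dose 1 (480 mg at t=0 h): 480·exp(−0.05332·25) = 126.572 mg/L
Dose 2 (335 mg at t=6 h): 335·exp(−0.05332·19) = 121.640 mg/L
Dose 3 (495 mg at t=12 h): 495·exp(−0.05332·13) = 247.500 mg/L
Dose 4 (400 mg at t=18 h): 400·exp(−0.05332·7) = 275.402 mg/L
Dose 5 (120 mg at t=24 h): 120·exp(−0.05332·1) = 113.769 mg/L
C(25) = 126.572 + 121.640 + 247.500 + 275.402 + 113.769 = 884.884 mg/L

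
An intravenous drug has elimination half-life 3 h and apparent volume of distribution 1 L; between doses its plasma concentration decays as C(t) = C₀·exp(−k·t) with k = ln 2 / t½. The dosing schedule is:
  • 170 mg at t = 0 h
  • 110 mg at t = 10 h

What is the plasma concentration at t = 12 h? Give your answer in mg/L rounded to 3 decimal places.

79.921 mg/L

k = ln 2 / 3 = 0.23105 per h
Dose 1 (170 mg at t=0 h): 170·exp(−0.23105·12) = 10.625 mg/L
Dose 2 (110 mg at t=10 h): 110·exp(−0.23105·2) = 69.296 mg/L
C(12) = 10.625 + 69.296 = 79.921 mg/L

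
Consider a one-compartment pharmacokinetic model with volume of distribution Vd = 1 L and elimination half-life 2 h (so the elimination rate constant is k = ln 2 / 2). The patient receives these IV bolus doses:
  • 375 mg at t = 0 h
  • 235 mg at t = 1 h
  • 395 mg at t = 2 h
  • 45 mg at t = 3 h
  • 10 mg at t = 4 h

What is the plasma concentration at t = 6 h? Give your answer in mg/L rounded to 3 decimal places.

208.077 mg/L

k = ln 2 / 2 = 0.34657 per h
Dose 1 (375 mg at t=0 h): 375·exp(−0.34657·6) = 46.875 mg/L
Dose 2 (235 mg at t=1 h): 235·exp(−0.34657·5) = 41.543 mg/L
Dose 3 (395 mg at t=2 h): 395·exp(−0.34657·4) = 98.750 mg/L
Dose 4 (45 mg at t=3 h): 45·exp(−0.34657·3) = 15.910 mg/L
Dose 5 (10 mg at t=4 h): 10·exp(−0.34657·2) = 5.000 mg/L
C(6) = 46.875 + 41.543 + 98.750 + 15.910 + 5.000 = 208.077 mg/L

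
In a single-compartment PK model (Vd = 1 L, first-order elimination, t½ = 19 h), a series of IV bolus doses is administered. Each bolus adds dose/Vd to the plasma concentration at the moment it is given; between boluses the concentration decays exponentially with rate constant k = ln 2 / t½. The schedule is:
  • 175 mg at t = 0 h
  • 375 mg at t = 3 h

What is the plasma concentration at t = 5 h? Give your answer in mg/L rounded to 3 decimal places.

k = ln 2 / 19 = 0.03648 per h
Dose 1 (175 mg at t=0 h): 175·exp(−0.03648·5) = 145.821 mg/L
Dose 2 (375 mg at t=3 h): 375·exp(−0.03648·2) = 348.613 mg/L
C(5) = 145.821 + 348.613 = 494.434 mg/L

494.434 mg/L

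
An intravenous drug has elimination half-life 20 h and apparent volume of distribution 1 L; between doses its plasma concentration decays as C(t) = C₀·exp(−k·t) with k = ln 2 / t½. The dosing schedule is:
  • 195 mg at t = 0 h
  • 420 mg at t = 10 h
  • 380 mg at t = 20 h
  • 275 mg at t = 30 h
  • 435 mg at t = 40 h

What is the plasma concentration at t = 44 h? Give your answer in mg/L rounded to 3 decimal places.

k = ln 2 / 20 = 0.03466 per h
Dose 1 (195 mg at t=0 h): 195·exp(−0.03466·44) = 42.439 mg/L
Dose 2 (420 mg at t=10 h): 420·exp(−0.03466·34) = 129.270 mg/L
Dose 3 (380 mg at t=20 h): 380·exp(−0.03466·24) = 165.405 mg/L
Dose 4 (275 mg at t=30 h): 275·exp(−0.03466·14) = 169.282 mg/L
Dose 5 (435 mg at t=40 h): 435·exp(−0.03466·4) = 378.689 mg/L
C(44) = 42.439 + 129.270 + 165.405 + 169.282 + 378.689 = 885.086 mg/L

885.086 mg/L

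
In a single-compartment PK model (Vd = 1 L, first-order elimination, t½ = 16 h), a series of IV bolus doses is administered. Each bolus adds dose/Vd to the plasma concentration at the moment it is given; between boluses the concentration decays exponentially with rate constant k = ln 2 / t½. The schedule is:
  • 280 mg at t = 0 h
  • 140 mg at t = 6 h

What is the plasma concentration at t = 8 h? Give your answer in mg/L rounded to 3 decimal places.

k = ln 2 / 16 = 0.04332 per h
Dose 1 (280 mg at t=0 h): 280·exp(−0.04332·8) = 197.990 mg/L
Dose 2 (140 mg at t=6 h): 140·exp(−0.04332·2) = 128.381 mg/L
C(8) = 197.990 + 128.381 = 326.370 mg/L

326.370 mg/L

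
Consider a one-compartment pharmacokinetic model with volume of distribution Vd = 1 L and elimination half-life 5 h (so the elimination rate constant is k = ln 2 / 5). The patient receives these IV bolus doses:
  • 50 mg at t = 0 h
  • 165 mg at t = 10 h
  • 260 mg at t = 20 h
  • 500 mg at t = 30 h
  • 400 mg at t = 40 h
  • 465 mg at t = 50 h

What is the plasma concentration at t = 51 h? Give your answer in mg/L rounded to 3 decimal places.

523.206 mg/L

k = ln 2 / 5 = 0.13863 per h
Dose 1 (50 mg at t=0 h): 50·exp(−0.13863·51) = 0.043 mg/L
Dose 2 (165 mg at t=10 h): 165·exp(−0.13863·41) = 0.561 mg/L
Dose 3 (260 mg at t=20 h): 260·exp(−0.13863·31) = 3.537 mg/L
Dose 4 (500 mg at t=30 h): 500·exp(−0.13863·21) = 27.205 mg/L
Dose 5 (400 mg at t=40 h): 400·exp(−0.13863·11) = 87.055 mg/L
Dose 6 (465 mg at t=50 h): 465·exp(−0.13863·1) = 404.806 mg/L
C(51) = 0.043 + 0.561 + 3.537 + 27.205 + 87.055 + 404.806 = 523.206 mg/L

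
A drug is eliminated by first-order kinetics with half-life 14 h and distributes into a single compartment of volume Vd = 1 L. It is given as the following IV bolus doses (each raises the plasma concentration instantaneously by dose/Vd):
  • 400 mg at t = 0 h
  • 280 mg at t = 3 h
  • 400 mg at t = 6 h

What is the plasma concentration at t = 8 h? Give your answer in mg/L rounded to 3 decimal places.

k = ln 2 / 14 = 0.04951 per h
Dose 1 (400 mg at t=0 h): 400·exp(−0.04951·8) = 269.180 mg/L
Dose 2 (280 mg at t=3 h): 280·exp(−0.04951·5) = 218.599 mg/L
Dose 3 (400 mg at t=6 h): 400·exp(−0.04951·2) = 362.289 mg/L
C(8) = 269.180 + 218.599 + 362.289 = 850.068 mg/L

850.068 mg/L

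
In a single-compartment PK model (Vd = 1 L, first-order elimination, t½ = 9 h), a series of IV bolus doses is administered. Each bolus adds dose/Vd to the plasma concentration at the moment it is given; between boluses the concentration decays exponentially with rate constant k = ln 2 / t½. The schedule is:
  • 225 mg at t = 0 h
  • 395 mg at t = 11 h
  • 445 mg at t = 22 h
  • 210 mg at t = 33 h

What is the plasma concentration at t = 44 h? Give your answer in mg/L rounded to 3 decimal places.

k = ln 2 / 9 = 0.07702 per h
Dose 1 (225 mg at t=0 h): 225·exp(−0.07702·44) = 7.594 mg/L
Dose 2 (395 mg at t=11 h): 395·exp(−0.07702·33) = 31.104 mg/L
Dose 3 (445 mg at t=22 h): 445·exp(−0.07702·22) = 81.754 mg/L
Dose 4 (210 mg at t=33 h): 210·exp(−0.07702·11) = 90.011 mg/L
C(44) = 7.594 + 31.104 + 81.754 + 90.011 = 210.463 mg/L

210.463 mg/L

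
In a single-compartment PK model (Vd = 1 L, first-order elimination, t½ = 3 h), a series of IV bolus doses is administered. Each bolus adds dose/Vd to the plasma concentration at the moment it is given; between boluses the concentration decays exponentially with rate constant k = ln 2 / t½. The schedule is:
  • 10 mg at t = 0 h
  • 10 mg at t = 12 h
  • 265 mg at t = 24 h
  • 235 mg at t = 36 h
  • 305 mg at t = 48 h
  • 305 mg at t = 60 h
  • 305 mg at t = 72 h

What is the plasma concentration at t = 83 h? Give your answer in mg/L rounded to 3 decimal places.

k = ln 2 / 3 = 0.23105 per h
Dose 1 (10 mg at t=0 h): 10·exp(−0.23105·83) = 0.000 mg/L
Dose 2 (10 mg at t=12 h): 10·exp(−0.23105·71) = 0.000 mg/L
Dose 3 (265 mg at t=24 h): 265·exp(−0.23105·59) = 0.000 mg/L
Dose 4 (235 mg at t=36 h): 235·exp(−0.23105·47) = 0.005 mg/L
Dose 5 (305 mg at t=48 h): 305·exp(−0.23105·35) = 0.094 mg/L
Dose 6 (305 mg at t=60 h): 305·exp(−0.23105·23) = 1.501 mg/L
Dose 7 (305 mg at t=72 h): 305·exp(−0.23105·11) = 24.017 mg/L
C(83) = 0.000 + 0.000 + 0.000 + 0.005 + 0.094 + 1.501 + 24.017 = 25.617 mg/L

25.617 mg/L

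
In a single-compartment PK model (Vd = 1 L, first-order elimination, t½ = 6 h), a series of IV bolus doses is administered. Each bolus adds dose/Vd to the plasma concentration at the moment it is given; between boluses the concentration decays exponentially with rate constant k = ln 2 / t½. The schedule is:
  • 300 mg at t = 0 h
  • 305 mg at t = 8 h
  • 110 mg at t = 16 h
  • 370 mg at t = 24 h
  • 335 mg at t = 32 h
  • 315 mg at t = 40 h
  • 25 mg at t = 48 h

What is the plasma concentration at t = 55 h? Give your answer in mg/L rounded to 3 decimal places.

k = ln 2 / 6 = 0.11552 per h
Dose 1 (300 mg at t=0 h): 300·exp(−0.11552·55) = 0.522 mg/L
Dose 2 (305 mg at t=8 h): 305·exp(−0.11552·47) = 1.337 mg/L
Dose 3 (110 mg at t=16 h): 110·exp(−0.11552·39) = 1.215 mg/L
Dose 4 (370 mg at t=24 h): 370·exp(−0.11552·31) = 10.301 mg/L
Dose 5 (335 mg at t=32 h): 335·exp(−0.11552·23) = 23.502 mg/L
Dose 6 (315 mg at t=40 h): 315·exp(−0.11552·15) = 55.685 mg/L
Dose 7 (25 mg at t=48 h): 25·exp(−0.11552·7) = 11.136 mg/L
C(55) = 0.522 + 1.337 + 1.215 + 10.301 + 23.502 + 55.685 + 11.136 = 103.698 mg/L

103.698 mg/L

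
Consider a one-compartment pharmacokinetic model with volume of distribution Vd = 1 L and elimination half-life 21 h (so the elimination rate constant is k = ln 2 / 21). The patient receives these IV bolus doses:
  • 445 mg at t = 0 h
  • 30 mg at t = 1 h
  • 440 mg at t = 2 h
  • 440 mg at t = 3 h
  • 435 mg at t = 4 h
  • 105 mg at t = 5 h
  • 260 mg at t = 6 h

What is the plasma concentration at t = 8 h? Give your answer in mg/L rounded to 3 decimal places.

k = ln 2 / 21 = 0.03301 per h
Dose 1 (445 mg at t=0 h): 445·exp(−0.03301·8) = 341.729 mg/L
Dose 2 (30 mg at t=1 h): 30·exp(−0.03301·7) = 23.811 mg/L
Dose 3 (440 mg at t=2 h): 440·exp(−0.03301·6) = 360.948 mg/L
Dose 4 (440 mg at t=3 h): 440·exp(−0.03301·5) = 373.060 mg/L
Dose 5 (435 mg at t=4 h): 435·exp(−0.03301·4) = 381.198 mg/L
Dose 6 (105 mg at t=5 h): 105·exp(−0.03301·3) = 95.101 mg/L
Dose 7 (260 mg at t=6 h): 260·exp(−0.03301·2) = 243.391 mg/L
C(8) = 341.729 + 23.811 + 360.948 + 373.060 + 381.198 + 95.101 + 243.391 = 1819.237 mg/L

1819.237 mg/L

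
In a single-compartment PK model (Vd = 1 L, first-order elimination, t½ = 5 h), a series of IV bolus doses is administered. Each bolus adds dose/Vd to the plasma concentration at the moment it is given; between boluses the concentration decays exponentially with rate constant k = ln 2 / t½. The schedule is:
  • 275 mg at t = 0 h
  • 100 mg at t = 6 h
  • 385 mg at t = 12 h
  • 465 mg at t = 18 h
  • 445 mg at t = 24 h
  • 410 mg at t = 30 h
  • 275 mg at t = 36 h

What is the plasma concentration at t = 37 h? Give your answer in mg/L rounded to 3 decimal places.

516.564 mg/L

k = ln 2 / 5 = 0.13863 per h
Dose 1 (275 mg at t=0 h): 275·exp(−0.13863·37) = 1.628 mg/L
Dose 2 (100 mg at t=6 h): 100·exp(−0.13863·31) = 1.360 mg/L
Dose 3 (385 mg at t=12 h): 385·exp(−0.13863·25) = 12.031 mg/L
Dose 4 (465 mg at t=18 h): 465·exp(−0.13863·19) = 33.384 mg/L
Dose 5 (445 mg at t=24 h): 445·exp(−0.13863·13) = 73.398 mg/L
Dose 6 (410 mg at t=30 h): 410·exp(−0.13863·7) = 155.361 mg/L
Dose 7 (275 mg at t=36 h): 275·exp(−0.13863·1) = 239.401 mg/L
C(37) = 1.628 + 1.360 + 12.031 + 33.384 + 73.398 + 155.361 + 239.401 = 516.564 mg/L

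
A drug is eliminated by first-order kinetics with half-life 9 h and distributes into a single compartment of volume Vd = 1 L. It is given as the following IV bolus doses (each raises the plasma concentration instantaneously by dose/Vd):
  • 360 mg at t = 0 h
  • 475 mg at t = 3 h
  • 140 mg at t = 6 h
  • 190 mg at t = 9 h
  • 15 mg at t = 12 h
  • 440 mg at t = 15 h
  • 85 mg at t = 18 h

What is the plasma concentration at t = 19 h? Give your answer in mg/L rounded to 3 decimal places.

k = ln 2 / 9 = 0.07702 per h
Dose 1 (360 mg at t=0 h): 360·exp(−0.07702·19) = 83.329 mg/L
Dose 2 (475 mg at t=3 h): 475·exp(−0.07702·16) = 138.525 mg/L
Dose 3 (140 mg at t=6 h): 140·exp(−0.07702·13) = 51.441 mg/L
Dose 4 (190 mg at t=9 h): 190·exp(−0.07702·10) = 87.958 mg/L
Dose 5 (15 mg at t=12 h): 15·exp(−0.07702·7) = 8.749 mg/L
Dose 6 (440 mg at t=15 h): 440·exp(−0.07702·4) = 323.342 mg/L
Dose 7 (85 mg at t=18 h): 85·exp(−0.07702·1) = 78.699 mg/L
C(19) = 83.329 + 138.525 + 51.441 + 87.958 + 8.749 + 323.342 + 78.699 = 772.043 mg/L

772.043 mg/L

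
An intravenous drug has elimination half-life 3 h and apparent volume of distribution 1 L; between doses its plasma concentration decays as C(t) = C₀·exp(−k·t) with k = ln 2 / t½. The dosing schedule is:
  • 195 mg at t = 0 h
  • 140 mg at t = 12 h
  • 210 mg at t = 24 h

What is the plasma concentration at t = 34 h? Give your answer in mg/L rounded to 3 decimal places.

21.778 mg/L

k = ln 2 / 3 = 0.23105 per h
Dose 1 (195 mg at t=0 h): 195·exp(−0.23105·34) = 0.076 mg/L
Dose 2 (140 mg at t=12 h): 140·exp(−0.23105·22) = 0.868 mg/L
Dose 3 (210 mg at t=24 h): 210·exp(−0.23105·10) = 20.835 mg/L
C(34) = 0.076 + 0.868 + 20.835 = 21.778 mg/L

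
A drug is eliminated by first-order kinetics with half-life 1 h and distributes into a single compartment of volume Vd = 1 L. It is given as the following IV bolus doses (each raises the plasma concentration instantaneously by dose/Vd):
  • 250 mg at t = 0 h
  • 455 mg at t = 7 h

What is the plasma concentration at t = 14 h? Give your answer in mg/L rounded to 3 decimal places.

k = ln 2 / 1 = 0.69315 per h
Dose 1 (250 mg at t=0 h): 250·exp(−0.69315·14) = 0.015 mg/L
Dose 2 (455 mg at t=7 h): 455·exp(−0.69315·7) = 3.555 mg/L
C(14) = 0.015 + 3.555 = 3.570 mg/L

3.570 mg/L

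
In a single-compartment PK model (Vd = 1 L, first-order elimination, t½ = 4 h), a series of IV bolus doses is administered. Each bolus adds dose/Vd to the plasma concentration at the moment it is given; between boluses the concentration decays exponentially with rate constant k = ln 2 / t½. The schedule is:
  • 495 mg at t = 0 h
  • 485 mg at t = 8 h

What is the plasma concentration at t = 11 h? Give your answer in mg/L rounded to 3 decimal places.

361.965 mg/L

k = ln 2 / 4 = 0.17329 per h
Dose 1 (495 mg at t=0 h): 495·exp(−0.17329·11) = 73.582 mg/L
Dose 2 (485 mg at t=8 h): 485·exp(−0.17329·3) = 288.383 mg/L
C(11) = 73.582 + 288.383 = 361.965 mg/L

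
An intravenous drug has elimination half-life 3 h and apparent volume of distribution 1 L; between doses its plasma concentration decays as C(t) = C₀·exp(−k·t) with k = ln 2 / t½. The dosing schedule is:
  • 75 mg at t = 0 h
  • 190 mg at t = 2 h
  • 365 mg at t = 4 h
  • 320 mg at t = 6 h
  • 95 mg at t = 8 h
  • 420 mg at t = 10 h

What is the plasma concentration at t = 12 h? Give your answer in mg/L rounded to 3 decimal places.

463.306 mg/L

k = ln 2 / 3 = 0.23105 per h
Dose 1 (75 mg at t=0 h): 75·exp(−0.23105·12) = 4.688 mg/L
Dose 2 (190 mg at t=2 h): 190·exp(−0.23105·10) = 18.850 mg/L
Dose 3 (365 mg at t=4 h): 365·exp(−0.23105·8) = 57.484 mg/L
Dose 4 (320 mg at t=6 h): 320·exp(−0.23105·6) = 80.000 mg/L
Dose 5 (95 mg at t=8 h): 95·exp(−0.23105·4) = 37.701 mg/L
Dose 6 (420 mg at t=10 h): 420·exp(−0.23105·2) = 264.583 mg/L
C(12) = 4.688 + 18.850 + 57.484 + 80.000 + 37.701 + 264.583 = 463.306 mg/L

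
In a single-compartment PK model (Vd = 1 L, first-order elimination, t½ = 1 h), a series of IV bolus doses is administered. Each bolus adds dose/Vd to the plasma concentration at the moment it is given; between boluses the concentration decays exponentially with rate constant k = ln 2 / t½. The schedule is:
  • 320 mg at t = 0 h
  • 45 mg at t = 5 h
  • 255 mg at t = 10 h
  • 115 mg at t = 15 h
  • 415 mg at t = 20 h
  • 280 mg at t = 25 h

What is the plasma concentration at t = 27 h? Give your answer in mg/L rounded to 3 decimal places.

k = ln 2 / 1 = 0.69315 per h
Dose 1 (320 mg at t=0 h): 320·exp(−0.69315·27) = 0.000 mg/L
Dose 2 (45 mg at t=5 h): 45·exp(−0.69315·22) = 0.000 mg/L
Dose 3 (255 mg at t=10 h): 255·exp(−0.69315·17) = 0.002 mg/L
Dose 4 (115 mg at t=15 h): 115·exp(−0.69315·12) = 0.028 mg/L
Dose 5 (415 mg at t=20 h): 415·exp(−0.69315·7) = 3.242 mg/L
Dose 6 (280 mg at t=25 h): 280·exp(−0.69315·2) = 70.000 mg/L
C(27) = 0.000 + 0.000 + 0.002 + 0.028 + 3.242 + 70.000 = 73.272 mg/L

73.272 mg/L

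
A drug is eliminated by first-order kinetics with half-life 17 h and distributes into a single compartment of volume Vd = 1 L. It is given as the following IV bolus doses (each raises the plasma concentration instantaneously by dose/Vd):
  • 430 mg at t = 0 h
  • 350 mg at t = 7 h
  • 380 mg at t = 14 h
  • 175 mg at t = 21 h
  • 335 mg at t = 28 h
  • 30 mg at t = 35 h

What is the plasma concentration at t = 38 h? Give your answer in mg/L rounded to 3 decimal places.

669.905 mg/L

k = ln 2 / 17 = 0.04077 per h
Dose 1 (430 mg at t=0 h): 430·exp(−0.04077·38) = 91.323 mg/L
Dose 2 (350 mg at t=7 h): 350·exp(−0.04077·31) = 98.885 mg/L
Dose 3 (380 mg at t=14 h): 380·exp(−0.04077·24) = 142.824 mg/L
Dose 4 (175 mg at t=21 h): 175·exp(−0.04077·17) = 87.500 mg/L
Dose 5 (335 mg at t=28 h): 335·exp(−0.04077·10) = 222.827 mg/L
Dose 6 (30 mg at t=35 h): 30·exp(−0.04077·3) = 26.546 mg/L
C(38) = 91.323 + 98.885 + 142.824 + 87.500 + 222.827 + 26.546 = 669.905 mg/L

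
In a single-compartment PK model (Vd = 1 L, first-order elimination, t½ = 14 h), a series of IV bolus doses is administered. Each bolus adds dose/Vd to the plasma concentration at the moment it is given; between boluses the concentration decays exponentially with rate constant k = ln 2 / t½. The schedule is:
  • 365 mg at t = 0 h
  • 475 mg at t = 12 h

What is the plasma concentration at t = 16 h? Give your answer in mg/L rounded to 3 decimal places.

554.954 mg/L

k = ln 2 / 14 = 0.04951 per h
Dose 1 (365 mg at t=0 h): 365·exp(−0.04951·16) = 165.295 mg/L
Dose 2 (475 mg at t=12 h): 475·exp(−0.04951·4) = 389.659 mg/L
C(16) = 165.295 + 389.659 = 554.954 mg/L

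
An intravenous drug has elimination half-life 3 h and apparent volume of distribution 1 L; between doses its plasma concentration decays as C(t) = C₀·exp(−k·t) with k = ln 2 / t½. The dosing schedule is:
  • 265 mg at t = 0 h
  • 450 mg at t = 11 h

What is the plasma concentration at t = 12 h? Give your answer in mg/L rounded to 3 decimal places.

k = ln 2 / 3 = 0.23105 per h
Dose 1 (265 mg at t=0 h): 265·exp(−0.23105·12) = 16.562 mg/L
Dose 2 (450 mg at t=11 h): 450·exp(−0.23105·1) = 357.165 mg/L
C(12) = 16.562 + 357.165 = 373.728 mg/L

373.728 mg/L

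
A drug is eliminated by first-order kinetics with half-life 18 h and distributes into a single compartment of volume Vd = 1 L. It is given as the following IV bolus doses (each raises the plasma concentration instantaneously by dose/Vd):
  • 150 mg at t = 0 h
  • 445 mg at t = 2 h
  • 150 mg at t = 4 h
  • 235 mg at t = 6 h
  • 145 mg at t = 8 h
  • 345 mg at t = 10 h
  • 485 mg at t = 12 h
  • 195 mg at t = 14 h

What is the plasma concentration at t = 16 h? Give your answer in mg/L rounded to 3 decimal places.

k = ln 2 / 18 = 0.03851 per h
Dose 1 (150 mg at t=0 h): 150·exp(−0.03851·16) = 81.004 mg/L
Dose 2 (445 mg at t=2 h): 445·exp(−0.03851·14) = 259.553 mg/L
Dose 3 (150 mg at t=4 h): 150·exp(−0.03851·12) = 94.494 mg/L
Dose 4 (235 mg at t=6 h): 235·exp(−0.03851·10) = 159.893 mg/L
Dose 5 (145 mg at t=8 h): 145·exp(−0.03851·8) = 106.556 mg/L
Dose 6 (345 mg at t=10 h): 345·exp(−0.03851·6) = 273.827 mg/L
Dose 7 (485 mg at t=12 h): 485·exp(−0.03851·4) = 415.763 mg/L
Dose 8 (195 mg at t=14 h): 195·exp(−0.03851·2) = 180.546 mg/L
C(16) = 81.004 + 259.553 + 94.494 + 159.893 + 106.556 + 273.827 + 415.763 + 180.546 = 1571.635 mg/L

1571.635 mg/L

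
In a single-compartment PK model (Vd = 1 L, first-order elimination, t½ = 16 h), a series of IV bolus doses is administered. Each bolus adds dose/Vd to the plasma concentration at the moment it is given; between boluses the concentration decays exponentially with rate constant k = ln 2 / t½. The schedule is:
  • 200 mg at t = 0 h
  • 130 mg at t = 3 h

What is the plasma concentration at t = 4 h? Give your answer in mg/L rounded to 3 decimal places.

k = ln 2 / 16 = 0.04332 per h
Dose 1 (200 mg at t=0 h): 200·exp(−0.04332·4) = 168.179 mg/L
Dose 2 (130 mg at t=3 h): 130·exp(−0.04332·1) = 124.488 mg/L
C(4) = 168.179 + 124.488 = 292.668 mg/L

292.668 mg/L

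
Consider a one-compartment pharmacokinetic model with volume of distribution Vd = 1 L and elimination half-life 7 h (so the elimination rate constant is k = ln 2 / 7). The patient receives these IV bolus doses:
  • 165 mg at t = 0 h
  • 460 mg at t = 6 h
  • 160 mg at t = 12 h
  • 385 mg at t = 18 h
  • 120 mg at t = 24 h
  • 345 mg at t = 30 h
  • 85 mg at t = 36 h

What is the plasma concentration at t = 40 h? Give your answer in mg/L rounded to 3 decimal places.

282.580 mg/L

k = ln 2 / 7 = 0.09902 per h
Dose 1 (165 mg at t=0 h): 165·exp(−0.09902·40) = 3.143 mg/L
Dose 2 (460 mg at t=6 h): 460·exp(−0.09902·34) = 15.871 mg/L
Dose 3 (160 mg at t=12 h): 160·exp(−0.09902·28) = 10.000 mg/L
Dose 4 (385 mg at t=18 h): 385·exp(−0.09902·22) = 43.588 mg/L
Dose 5 (120 mg at t=24 h): 120·exp(−0.09902·16) = 24.610 mg/L
Dose 6 (345 mg at t=30 h): 345·exp(−0.09902·10) = 128.167 mg/L
Dose 7 (85 mg at t=36 h): 85·exp(−0.09902·4) = 57.201 mg/L
C(40) = 3.143 + 15.871 + 10.000 + 43.588 + 24.610 + 128.167 + 57.201 = 282.580 mg/L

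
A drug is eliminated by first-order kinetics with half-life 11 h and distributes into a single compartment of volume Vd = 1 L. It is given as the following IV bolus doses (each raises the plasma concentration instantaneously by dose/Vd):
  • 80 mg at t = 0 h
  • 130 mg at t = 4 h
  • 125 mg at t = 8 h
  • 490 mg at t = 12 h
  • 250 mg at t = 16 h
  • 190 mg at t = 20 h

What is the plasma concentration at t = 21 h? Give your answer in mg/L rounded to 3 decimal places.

k = ln 2 / 11 = 0.06301 per h
Dose 1 (80 mg at t=0 h): 80·exp(−0.06301·21) = 21.301 mg/L
Dose 2 (130 mg at t=4 h): 130·exp(−0.06301·17) = 44.536 mg/L
Dose 3 (125 mg at t=8 h): 125·exp(−0.06301·13) = 55.099 mg/L
Dose 4 (490 mg at t=12 h): 490·exp(−0.06301·9) = 277.907 mg/L
Dose 5 (250 mg at t=16 h): 250·exp(−0.06301·5) = 182.435 mg/L
Dose 6 (190 mg at t=20 h): 190·exp(−0.06301·1) = 178.397 mg/L
C(21) = 21.301 + 44.536 + 55.099 + 277.907 + 182.435 + 178.397 = 759.675 mg/L

759.675 mg/L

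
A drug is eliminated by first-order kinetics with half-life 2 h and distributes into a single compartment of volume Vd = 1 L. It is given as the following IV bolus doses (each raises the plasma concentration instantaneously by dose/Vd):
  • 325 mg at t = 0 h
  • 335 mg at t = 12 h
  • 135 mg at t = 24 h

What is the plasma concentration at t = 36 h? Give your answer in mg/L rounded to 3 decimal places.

2.192 mg/L

k = ln 2 / 2 = 0.34657 per h
Dose 1 (325 mg at t=0 h): 325·exp(−0.34657·36) = 0.001 mg/L
Dose 2 (335 mg at t=12 h): 335·exp(−0.34657·24) = 0.082 mg/L
Dose 3 (135 mg at t=24 h): 135·exp(−0.34657·12) = 2.109 mg/L
C(36) = 0.001 + 0.082 + 2.109 = 2.192 mg/L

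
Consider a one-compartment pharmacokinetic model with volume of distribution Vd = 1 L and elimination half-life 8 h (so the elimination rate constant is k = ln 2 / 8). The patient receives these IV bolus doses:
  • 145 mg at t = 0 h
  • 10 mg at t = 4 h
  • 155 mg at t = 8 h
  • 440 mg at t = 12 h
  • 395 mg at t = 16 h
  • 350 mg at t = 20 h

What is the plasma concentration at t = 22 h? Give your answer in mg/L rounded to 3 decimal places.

k = ln 2 / 8 = 0.08664 per h
Dose 1 (145 mg at t=0 h): 145·exp(−0.08664·22) = 21.554 mg/L
Dose 2 (10 mg at t=4 h): 10·exp(−0.08664·18) = 2.102 mg/L
Dose 3 (155 mg at t=8 h): 155·exp(−0.08664·14) = 46.082 mg/L
Dose 4 (440 mg at t=12 h): 440·exp(−0.08664·10) = 184.997 mg/L
Dose 5 (395 mg at t=16 h): 395·exp(−0.08664·6) = 234.868 mg/L
Dose 6 (350 mg at t=20 h): 350·exp(−0.08664·2) = 294.314 mg/L
C(22) = 21.554 + 2.102 + 46.082 + 184.997 + 234.868 + 294.314 = 783.918 mg/L

783.918 mg/L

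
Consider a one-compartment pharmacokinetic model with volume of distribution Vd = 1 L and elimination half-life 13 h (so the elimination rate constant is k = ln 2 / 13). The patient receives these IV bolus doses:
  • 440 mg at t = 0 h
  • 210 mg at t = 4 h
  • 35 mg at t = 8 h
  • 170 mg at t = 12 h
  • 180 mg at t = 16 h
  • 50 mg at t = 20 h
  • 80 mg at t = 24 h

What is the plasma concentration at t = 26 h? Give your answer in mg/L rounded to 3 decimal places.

k = ln 2 / 13 = 0.05332 per h
Dose 1 (440 mg at t=0 h): 440·exp(−0.05332·26) = 110.000 mg/L
Dose 2 (210 mg at t=4 h): 210·exp(−0.05332·22) = 64.981 mg/L
Dose 3 (35 mg at t=8 h): 35·exp(−0.05332·18) = 13.405 mg/L
Dose 4 (170 mg at t=12 h): 170·exp(−0.05332·14) = 80.587 mg/L
Dose 5 (180 mg at t=16 h): 180·exp(−0.05332·10) = 105.611 mg/L
Dose 6 (50 mg at t=20 h): 50·exp(−0.05332·6) = 36.311 mg/L
Dose 7 (80 mg at t=24 h): 80·exp(−0.05332·2) = 71.908 mg/L
C(26) = 110.000 + 64.981 + 13.405 + 80.587 + 105.611 + 36.311 + 71.908 = 482.802 mg/L

482.802 mg/L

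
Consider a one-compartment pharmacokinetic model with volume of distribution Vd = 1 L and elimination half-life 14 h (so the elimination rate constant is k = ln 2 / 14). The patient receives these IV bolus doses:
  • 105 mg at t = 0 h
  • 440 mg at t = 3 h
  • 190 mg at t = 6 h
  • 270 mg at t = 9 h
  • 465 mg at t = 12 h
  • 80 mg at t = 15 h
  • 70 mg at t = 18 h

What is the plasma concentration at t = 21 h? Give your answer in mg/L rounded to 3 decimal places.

874.644 mg/L

k = ln 2 / 14 = 0.04951 per h
Dose 1 (105 mg at t=0 h): 105·exp(−0.04951·21) = 37.123 mg/L
Dose 2 (440 mg at t=3 h): 440·exp(−0.04951·18) = 180.474 mg/L
Dose 3 (190 mg at t=6 h): 190·exp(−0.04951·15) = 90.411 mg/L
Dose 4 (270 mg at t=9 h): 270·exp(−0.04951·12) = 149.052 mg/L
Dose 5 (465 mg at t=12 h): 465·exp(−0.04951·9) = 297.806 mg/L
Dose 6 (80 mg at t=15 h): 80·exp(−0.04951·6) = 59.440 mg/L
Dose 7 (70 mg at t=18 h): 70·exp(−0.04951·3) = 60.338 mg/L
C(21) = 37.123 + 180.474 + 90.411 + 149.052 + 297.806 + 59.440 + 60.338 = 874.644 mg/L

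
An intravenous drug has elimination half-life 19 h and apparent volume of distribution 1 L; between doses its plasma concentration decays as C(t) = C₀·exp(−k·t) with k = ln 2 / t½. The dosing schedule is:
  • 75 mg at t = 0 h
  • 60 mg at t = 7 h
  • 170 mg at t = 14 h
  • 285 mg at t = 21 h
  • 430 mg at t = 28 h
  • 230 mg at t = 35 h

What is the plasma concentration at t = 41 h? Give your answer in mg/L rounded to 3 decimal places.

k = ln 2 / 19 = 0.03648 per h
Dose 1 (75 mg at t=0 h): 75·exp(−0.03648·41) = 16.806 mg/L
Dose 2 (60 mg at t=7 h): 60·exp(−0.03648·34) = 17.357 mg/L
Dose 3 (170 mg at t=14 h): 170·exp(−0.03648·27) = 63.485 mg/L
Dose 4 (285 mg at t=21 h): 285·exp(−0.03648·20) = 137.395 mg/L
Dose 5 (430 mg at t=28 h): 430·exp(−0.03648·13) = 267.609 mg/L
Dose 6 (230 mg at t=35 h): 230·exp(−0.03648·6) = 184.785 mg/L
C(41) = 16.806 + 17.357 + 63.485 + 137.395 + 267.609 + 184.785 = 687.436 mg/L

687.436 mg/L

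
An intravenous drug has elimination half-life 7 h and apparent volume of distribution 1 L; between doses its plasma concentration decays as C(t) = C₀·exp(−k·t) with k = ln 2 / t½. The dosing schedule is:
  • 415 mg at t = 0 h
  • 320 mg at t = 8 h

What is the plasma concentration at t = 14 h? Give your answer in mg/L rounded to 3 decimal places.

k = ln 2 / 7 = 0.09902 per h
Dose 1 (415 mg at t=0 h): 415·exp(−0.09902·14) = 103.750 mg/L
Dose 2 (320 mg at t=8 h): 320·exp(−0.09902·6) = 176.654 mg/L
C(14) = 103.750 + 176.654 = 280.404 mg/L

280.404 mg/L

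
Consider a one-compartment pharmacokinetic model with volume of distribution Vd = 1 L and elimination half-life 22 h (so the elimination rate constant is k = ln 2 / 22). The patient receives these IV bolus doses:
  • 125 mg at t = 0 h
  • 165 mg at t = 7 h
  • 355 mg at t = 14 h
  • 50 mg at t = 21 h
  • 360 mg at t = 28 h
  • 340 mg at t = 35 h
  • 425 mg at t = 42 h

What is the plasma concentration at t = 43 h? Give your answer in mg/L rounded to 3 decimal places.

1153.178 mg/L

k = ln 2 / 22 = 0.03151 per h
Dose 1 (125 mg at t=0 h): 125·exp(−0.03151·43) = 32.250 mg/L
Dose 2 (165 mg at t=7 h): 165·exp(−0.03151·36) = 53.075 mg/L
Dose 3 (355 mg at t=14 h): 355·exp(−0.03151·29) = 142.369 mg/L
Dose 4 (50 mg at t=21 h): 50·exp(−0.03151·22) = 25.000 mg/L
Dose 5 (360 mg at t=28 h): 360·exp(−0.03151·15) = 224.416 mg/L
Dose 6 (340 mg at t=35 h): 340·exp(−0.03151·8) = 264.249 mg/L
Dose 7 (425 mg at t=42 h): 425·exp(−0.03151·1) = 411.818 mg/L
C(43) = 32.250 + 53.075 + 142.369 + 25.000 + 224.416 + 264.249 + 411.818 = 1153.178 mg/L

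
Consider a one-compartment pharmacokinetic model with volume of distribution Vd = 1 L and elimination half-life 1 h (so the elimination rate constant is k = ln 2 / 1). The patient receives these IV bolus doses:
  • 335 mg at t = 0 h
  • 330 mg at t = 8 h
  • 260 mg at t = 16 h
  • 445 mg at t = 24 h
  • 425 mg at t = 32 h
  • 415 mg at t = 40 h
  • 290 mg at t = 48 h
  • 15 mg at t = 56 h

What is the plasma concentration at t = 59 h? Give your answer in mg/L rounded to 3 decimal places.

2.017 mg/L

k = ln 2 / 1 = 0.69315 per h
Dose 1 (335 mg at t=0 h): 335·exp(−0.69315·59) = 0.000 mg/L
Dose 2 (330 mg at t=8 h): 330·exp(−0.69315·51) = 0.000 mg/L
Dose 3 (260 mg at t=16 h): 260·exp(−0.69315·43) = 0.000 mg/L
Dose 4 (445 mg at t=24 h): 445·exp(−0.69315·35) = 0.000 mg/L
Dose 5 (425 mg at t=32 h): 425·exp(−0.69315·27) = 0.000 mg/L
Dose 6 (415 mg at t=40 h): 415·exp(−0.69315·19) = 0.001 mg/L
Dose 7 (290 mg at t=48 h): 290·exp(−0.69315·11) = 0.142 mg/L
Dose 8 (15 mg at t=56 h): 15·exp(−0.69315·3) = 1.875 mg/L
C(59) = 0.000 + 0.000 + 0.000 + 0.000 + 0.000 + 0.001 + 0.142 + 1.875 = 2.017 mg/L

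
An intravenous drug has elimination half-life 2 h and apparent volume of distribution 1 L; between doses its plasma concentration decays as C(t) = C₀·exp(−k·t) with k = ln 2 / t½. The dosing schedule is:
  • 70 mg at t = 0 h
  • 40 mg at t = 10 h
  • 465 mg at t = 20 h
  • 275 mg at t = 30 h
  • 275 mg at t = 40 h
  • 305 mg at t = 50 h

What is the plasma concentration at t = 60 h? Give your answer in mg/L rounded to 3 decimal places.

k = ln 2 / 2 = 0.34657 per h
Dose 1 (70 mg at t=0 h): 70·exp(−0.34657·60) = 0.000 mg/L
Dose 2 (40 mg at t=10 h): 40·exp(−0.34657·50) = 0.000 mg/L
Dose 3 (465 mg at t=20 h): 465·exp(−0.34657·40) = 0.000 mg/L
Dose 4 (275 mg at t=30 h): 275·exp(−0.34657·30) = 0.008 mg/L
Dose 5 (275 mg at t=40 h): 275·exp(−0.34657·20) = 0.269 mg/L
Dose 6 (305 mg at t=50 h): 305·exp(−0.34657·10) = 9.531 mg/L
C(60) = 0.000 + 0.000 + 0.000 + 0.008 + 0.269 + 9.531 = 9.809 mg/L

9.809 mg/L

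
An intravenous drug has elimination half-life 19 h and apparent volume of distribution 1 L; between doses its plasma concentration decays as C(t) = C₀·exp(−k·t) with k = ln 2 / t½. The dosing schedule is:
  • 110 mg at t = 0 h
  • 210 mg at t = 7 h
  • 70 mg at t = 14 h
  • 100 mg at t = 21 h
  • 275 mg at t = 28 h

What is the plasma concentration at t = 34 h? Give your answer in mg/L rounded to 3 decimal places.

k = ln 2 / 19 = 0.03648 per h
Dose 1 (110 mg at t=0 h): 110·exp(−0.03648·34) = 31.821 mg/L
Dose 2 (210 mg at t=7 h): 210·exp(−0.03648·27) = 78.422 mg/L
Dose 3 (70 mg at t=14 h): 70·exp(−0.03648·20) = 33.746 mg/L
Dose 4 (100 mg at t=21 h): 100·exp(−0.03648·13) = 62.235 mg/L
Dose 5 (275 mg at t=28 h): 275·exp(−0.03648·6) = 220.938 mg/L
C(34) = 31.821 + 78.422 + 33.746 + 62.235 + 220.938 = 427.162 mg/L

427.162 mg/L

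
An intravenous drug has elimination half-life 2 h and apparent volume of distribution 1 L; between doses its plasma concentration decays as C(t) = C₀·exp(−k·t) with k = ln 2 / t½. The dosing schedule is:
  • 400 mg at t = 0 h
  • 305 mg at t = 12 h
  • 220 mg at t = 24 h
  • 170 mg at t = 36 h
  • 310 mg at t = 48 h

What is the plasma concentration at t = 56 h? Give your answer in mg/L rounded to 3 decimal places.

19.544 mg/L

k = ln 2 / 2 = 0.34657 per h
Dose 1 (400 mg at t=0 h): 400·exp(−0.34657·56) = 0.000 mg/L
Dose 2 (305 mg at t=12 h): 305·exp(−0.34657·44) = 0.000 mg/L
Dose 3 (220 mg at t=24 h): 220·exp(−0.34657·32) = 0.003 mg/L
Dose 4 (170 mg at t=36 h): 170·exp(−0.34657·20) = 0.166 mg/L
Dose 5 (310 mg at t=48 h): 310·exp(−0.34657·8) = 19.375 mg/L
C(56) = 0.000 + 0.000 + 0.003 + 0.166 + 19.375 = 19.544 mg/L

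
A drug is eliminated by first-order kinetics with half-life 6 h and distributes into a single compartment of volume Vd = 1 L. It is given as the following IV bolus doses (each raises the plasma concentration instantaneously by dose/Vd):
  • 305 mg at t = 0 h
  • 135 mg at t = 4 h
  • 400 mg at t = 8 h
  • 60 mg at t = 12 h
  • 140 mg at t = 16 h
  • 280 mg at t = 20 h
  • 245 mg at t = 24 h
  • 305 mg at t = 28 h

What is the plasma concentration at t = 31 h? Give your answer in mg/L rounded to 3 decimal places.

477.325 mg/L

k = ln 2 / 6 = 0.11552 per h
Dose 1 (305 mg at t=0 h): 305·exp(−0.11552·31) = 8.491 mg/L
Dose 2 (135 mg at t=4 h): 135·exp(−0.11552·27) = 5.966 mg/L
Dose 3 (400 mg at t=8 h): 400·exp(−0.11552·23) = 28.062 mg/L
Dose 4 (60 mg at t=12 h): 60·exp(−0.11552·19) = 6.682 mg/L
Dose 5 (140 mg at t=16 h): 140·exp(−0.11552·15) = 24.749 mg/L
Dose 6 (280 mg at t=20 h): 280·exp(−0.11552·11) = 78.572 mg/L
Dose 7 (245 mg at t=24 h): 245·exp(−0.11552·7) = 109.135 mg/L
Dose 8 (305 mg at t=28 h): 305·exp(−0.11552·3) = 215.668 mg/L
C(31) = 8.491 + 5.966 + 28.062 + 6.682 + 24.749 + 78.572 + 109.135 + 215.668 = 477.325 mg/L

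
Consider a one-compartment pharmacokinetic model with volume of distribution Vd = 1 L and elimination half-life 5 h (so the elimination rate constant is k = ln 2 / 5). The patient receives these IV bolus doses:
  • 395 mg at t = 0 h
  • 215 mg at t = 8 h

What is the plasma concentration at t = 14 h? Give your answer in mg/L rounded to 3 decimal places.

150.301 mg/L

k = ln 2 / 5 = 0.13863 per h
Dose 1 (395 mg at t=0 h): 395·exp(−0.13863·14) = 56.717 mg/L
Dose 2 (215 mg at t=8 h): 215·exp(−0.13863·6) = 93.584 mg/L
C(14) = 56.717 + 93.584 = 150.301 mg/L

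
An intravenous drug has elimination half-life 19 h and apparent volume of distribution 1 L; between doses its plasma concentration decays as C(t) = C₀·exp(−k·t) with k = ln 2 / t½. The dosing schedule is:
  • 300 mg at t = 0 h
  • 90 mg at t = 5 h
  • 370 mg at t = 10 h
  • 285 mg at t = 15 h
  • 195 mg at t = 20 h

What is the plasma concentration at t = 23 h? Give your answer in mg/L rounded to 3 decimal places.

k = ln 2 / 19 = 0.03648 per h
Dose 1 (300 mg at t=0 h): 300·exp(−0.03648·23) = 129.633 mg/L
Dose 2 (90 mg at t=5 h): 90·exp(−0.03648·18) = 46.672 mg/L
Dose 3 (370 mg at t=10 h): 370·exp(−0.03648·13) = 230.268 mg/L
Dose 4 (285 mg at t=15 h): 285·exp(−0.03648·8) = 212.861 mg/L
Dose 5 (195 mg at t=20 h): 195·exp(−0.03648·3) = 174.785 mg/L
C(23) = 129.633 + 46.672 + 230.268 + 212.861 + 174.785 = 794.219 mg/L

794.219 mg/L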